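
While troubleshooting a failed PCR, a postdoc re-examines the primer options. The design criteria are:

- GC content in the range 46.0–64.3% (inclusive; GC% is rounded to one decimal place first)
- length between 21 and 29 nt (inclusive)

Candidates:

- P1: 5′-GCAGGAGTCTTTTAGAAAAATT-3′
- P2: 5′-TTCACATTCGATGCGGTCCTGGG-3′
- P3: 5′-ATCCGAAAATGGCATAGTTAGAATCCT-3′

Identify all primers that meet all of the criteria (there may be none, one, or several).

P2 only.

P1 (22 nt, A=8 T=7 G=5 C=2): GC 7/22 = 31.8%, outside 46.0–64.3% ✗; length 22 ✓ — fails.
P2 (23 nt, A=3 T=7 G=7 C=6): GC 13/23 = 56.5% ✓; length 23 ✓ — passes.
P3 (27 nt, A=10 T=7 G=5 C=5): GC 10/27 = 37.0%, outside 46.0–64.3% ✗; length 27 ✓ — fails.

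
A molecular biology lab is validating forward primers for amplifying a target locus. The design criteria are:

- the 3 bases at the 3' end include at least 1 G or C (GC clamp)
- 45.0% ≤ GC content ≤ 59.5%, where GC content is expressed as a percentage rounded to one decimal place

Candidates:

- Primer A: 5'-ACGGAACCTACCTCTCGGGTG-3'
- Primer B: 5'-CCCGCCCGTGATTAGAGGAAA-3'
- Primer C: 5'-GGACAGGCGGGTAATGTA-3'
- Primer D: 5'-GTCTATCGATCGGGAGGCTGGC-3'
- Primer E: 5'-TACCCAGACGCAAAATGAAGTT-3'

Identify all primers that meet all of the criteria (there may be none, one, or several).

Primer A (21 nt, A=4 T=4 G=6 C=7): 3' end GTG has 2 G/C ✓; GC 13/21 = 61.9%, outside 45.0–59.5% ✗ — fails.
Primer B (21 nt, A=6 T=3 G=6 C=6): 3' end AAA has 0 G/C, need ≥1 ✗; GC 12/21 = 57.1% ✓ — fails.
Primer C (18 nt, A=5 T=3 G=8 C=2): 3' end GTA has 1 G/C ✓; GC 10/18 = 55.6% ✓ — passes.
Primer D (22 nt, A=3 T=5 G=9 C=5): 3' end GGC has 3 G/C ✓; GC 14/22 = 63.6%, outside 45.0–59.5% ✗ — fails.
Primer E (22 nt, A=9 T=4 G=4 C=5): 3' end GTT has 1 G/C ✓; GC 9/22 = 40.9%, outside 45.0–59.5% ✗ — fails.

Primer C only.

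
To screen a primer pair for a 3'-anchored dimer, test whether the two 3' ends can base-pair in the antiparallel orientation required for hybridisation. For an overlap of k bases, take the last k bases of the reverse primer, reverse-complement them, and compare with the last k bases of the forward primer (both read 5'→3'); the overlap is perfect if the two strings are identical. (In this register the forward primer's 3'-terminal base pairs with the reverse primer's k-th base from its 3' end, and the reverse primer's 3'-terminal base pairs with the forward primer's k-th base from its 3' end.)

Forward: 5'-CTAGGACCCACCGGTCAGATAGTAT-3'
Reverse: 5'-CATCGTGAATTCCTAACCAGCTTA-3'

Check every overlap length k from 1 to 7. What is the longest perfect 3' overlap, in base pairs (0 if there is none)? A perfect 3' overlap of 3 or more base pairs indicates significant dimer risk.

Longest perfect overlap: 1 complementary base pair; below the dimer-risk threshold (threshold 3).

Last 7 bases (5'→3') — forward …ATAGTAT, reverse …CAGCTTA.
Reverse complement of the reverse primer's last 7 bases: TAAGCTG; its first k bases are the reverse complement of the reverse primer's last k bases, so a perfect k-base overlap needs the forward primer's last k bases to equal them.
Comparing (forward last k vs required): k=1: T vs T ✓; k=2: AT vs TA ✗; k=3: TAT vs TAA ✗; k=4: GTAT vs TAAG ✗; k=5: AGTAT vs TAAGC ✗; k=6: TAGTAT vs TAAGCT ✗; k=7: ATAGTAT vs TAAGCTG ✗.
Only k = 1 is perfect, so the longest perfect 3' overlap is 1.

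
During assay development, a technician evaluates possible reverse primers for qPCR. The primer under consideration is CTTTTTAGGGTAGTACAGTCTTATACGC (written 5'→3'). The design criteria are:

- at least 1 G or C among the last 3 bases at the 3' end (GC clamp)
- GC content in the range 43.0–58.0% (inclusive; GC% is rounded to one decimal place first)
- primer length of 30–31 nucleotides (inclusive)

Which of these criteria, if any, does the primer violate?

Fails: GC content, length.

Base counts: A=6, T=11, G=6, C=5 (length 28).
GC clamp: 3' end CGC has 3 G/C ✓
GC content: GC 11/28 = 39.3%, outside 43.0–58.0% ✗
length: length 28, outside 30–31 ✗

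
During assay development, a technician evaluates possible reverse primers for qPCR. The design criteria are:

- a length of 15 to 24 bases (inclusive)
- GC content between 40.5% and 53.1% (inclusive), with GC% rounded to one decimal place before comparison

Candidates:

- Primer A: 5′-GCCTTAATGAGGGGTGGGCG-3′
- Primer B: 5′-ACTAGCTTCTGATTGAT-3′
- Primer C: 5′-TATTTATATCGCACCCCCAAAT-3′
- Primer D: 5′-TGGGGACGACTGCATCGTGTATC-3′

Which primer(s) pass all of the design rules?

None of the candidates satisfy all criteria.

Primer A (20 nt, A=3 T=4 G=10 C=3): length 20 ✓; GC 13/20 = 65.0%, outside 40.5–53.1% ✗ — fails.
Primer B (17 nt, A=4 T=7 G=3 C=3): length 17 ✓; GC 6/17 = 35.3%, outside 40.5–53.1% ✗ — fails.
Primer C (22 nt, A=7 T=7 G=1 C=7): length 22 ✓; GC 8/22 = 36.4%, outside 40.5–53.1% ✗ — fails.
Primer D (23 nt, A=4 T=6 G=8 C=5): length 23 ✓; GC 13/23 = 56.5%, outside 40.5–53.1% ✗ — fails.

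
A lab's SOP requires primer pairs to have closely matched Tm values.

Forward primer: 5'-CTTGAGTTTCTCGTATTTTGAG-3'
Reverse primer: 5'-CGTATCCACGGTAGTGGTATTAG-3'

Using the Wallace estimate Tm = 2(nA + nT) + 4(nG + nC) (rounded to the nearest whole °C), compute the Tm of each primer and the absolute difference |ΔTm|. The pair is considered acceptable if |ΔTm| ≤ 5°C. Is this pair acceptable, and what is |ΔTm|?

Forward: A=3 T=11 G=5 C=3 → Tm = 2·14 + 4·8 = 60°C.
Reverse: A=5 T=7 G=7 C=4 → Tm = 2·12 + 4·11 = 68°C.
|ΔTm| = |60 − 68| = 8°C, > 5°C.

|ΔTm| = 8°C; the pair is not acceptable.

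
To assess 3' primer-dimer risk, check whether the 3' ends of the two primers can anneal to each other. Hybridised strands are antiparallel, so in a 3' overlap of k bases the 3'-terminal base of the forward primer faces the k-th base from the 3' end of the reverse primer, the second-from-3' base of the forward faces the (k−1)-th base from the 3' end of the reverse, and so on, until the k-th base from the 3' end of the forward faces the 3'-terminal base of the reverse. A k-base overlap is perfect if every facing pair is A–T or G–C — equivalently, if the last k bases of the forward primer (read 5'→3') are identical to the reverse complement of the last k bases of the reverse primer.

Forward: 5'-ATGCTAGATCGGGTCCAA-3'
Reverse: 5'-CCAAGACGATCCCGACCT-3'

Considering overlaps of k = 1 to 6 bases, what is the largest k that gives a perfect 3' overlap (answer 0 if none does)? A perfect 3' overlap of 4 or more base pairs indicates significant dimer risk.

Last 6 bases (5'→3') — forward …GTCCAA, reverse …CGACCT.
Reverse complement of the reverse primer's last 6 bases: AGGTCG; its first k bases are the reverse complement of the reverse primer's last k bases, so a perfect k-base overlap needs the forward primer's last k bases to equal them.
Comparing (forward last k vs required): k=1: A vs A ✓; k=2: AA vs AG ✗; k=3: CAA vs AGG ✗; k=4: CCAA vs AGGT ✗; k=5: TCCAA vs AGGTC ✗; k=6: GTCCAA vs AGGTCG ✗.
Only k = 1 is perfect, so the longest perfect 3' overlap is 1.

Longest perfect overlap: 1 complementary base pair; below the dimer-risk threshold (threshold 4).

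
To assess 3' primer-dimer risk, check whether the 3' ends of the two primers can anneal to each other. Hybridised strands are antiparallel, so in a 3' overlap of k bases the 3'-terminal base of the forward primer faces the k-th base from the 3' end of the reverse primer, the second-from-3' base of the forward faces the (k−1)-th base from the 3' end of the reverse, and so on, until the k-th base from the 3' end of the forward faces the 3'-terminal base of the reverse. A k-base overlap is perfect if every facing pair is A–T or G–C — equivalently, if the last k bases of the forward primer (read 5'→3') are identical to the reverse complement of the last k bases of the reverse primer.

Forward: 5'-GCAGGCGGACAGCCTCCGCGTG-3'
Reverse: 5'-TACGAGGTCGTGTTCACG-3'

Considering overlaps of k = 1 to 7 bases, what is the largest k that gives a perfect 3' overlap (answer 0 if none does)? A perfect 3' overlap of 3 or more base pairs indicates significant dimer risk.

Last 7 bases (5'→3') — forward …CCGCGTG, reverse …GTTCACG.
Reverse complement of the reverse primer's last 7 bases: CGTGAAC; its first k bases are the reverse complement of the reverse primer's last k bases, so a perfect k-base overlap needs the forward primer's last k bases to equal them.
Comparing (forward last k vs required): k=1: G vs C ✗; k=2: TG vs CG ✗; k=3: GTG vs CGT ✗; k=4: CGTG vs CGTG ✓; k=5: GCGTG vs CGTGA ✗; k=6: CGCGTG vs CGTGAA ✗; k=7: CCGCGTG vs CGTGAAC ✗.
Only k = 4 is perfect, so the longest perfect 3' overlap is 4.

Longest perfect overlap: 4 complementary base pairs; significant dimer risk (threshold 3).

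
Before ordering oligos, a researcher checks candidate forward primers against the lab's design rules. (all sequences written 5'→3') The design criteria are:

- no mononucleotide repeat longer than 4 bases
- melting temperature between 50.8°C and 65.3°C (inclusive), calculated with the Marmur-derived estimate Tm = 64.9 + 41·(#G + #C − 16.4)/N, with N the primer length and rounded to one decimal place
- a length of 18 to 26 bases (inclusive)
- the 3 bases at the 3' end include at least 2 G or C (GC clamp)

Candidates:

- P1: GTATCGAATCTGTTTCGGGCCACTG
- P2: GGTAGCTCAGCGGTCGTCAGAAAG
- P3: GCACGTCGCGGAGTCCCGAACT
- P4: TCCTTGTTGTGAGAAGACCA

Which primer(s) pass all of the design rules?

P1 (25 nt, A=4 T=8 G=7 C=6): longest run = 3 ✓; Tm = 64.9 + 41·(13 − 16.4)/25 = 59.3°C ✓; length 25 ✓; 3' end CTG has 2 G/C ✓ — passes.
P2 (24 nt, A=6 T=4 G=9 C=5): longest run = 3 ✓; Tm = 64.9 + 41·(14 − 16.4)/24 = 60.8°C ✓; length 24 ✓; 3' end AAG has 1 G/C, need ≥2 ✗ — fails.
P3 (22 nt, A=4 T=3 G=7 C=8): longest run = 3 ✓; Tm = 64.9 + 41·(15 − 16.4)/22 = 62.3°C ✓; length 22 ✓; 3' end ACT has 1 G/C, need ≥2 ✗ — fails.
P4 (20 nt, A=5 T=6 G=5 C=4): longest run = 2 ✓; Tm = 64.9 + 41·(9 − 16.4)/20 = 49.7°C, outside 50.8–65.3°C ✗; length 20 ✓; 3' end CCA has 2 G/C ✓ — fails.

P1 only.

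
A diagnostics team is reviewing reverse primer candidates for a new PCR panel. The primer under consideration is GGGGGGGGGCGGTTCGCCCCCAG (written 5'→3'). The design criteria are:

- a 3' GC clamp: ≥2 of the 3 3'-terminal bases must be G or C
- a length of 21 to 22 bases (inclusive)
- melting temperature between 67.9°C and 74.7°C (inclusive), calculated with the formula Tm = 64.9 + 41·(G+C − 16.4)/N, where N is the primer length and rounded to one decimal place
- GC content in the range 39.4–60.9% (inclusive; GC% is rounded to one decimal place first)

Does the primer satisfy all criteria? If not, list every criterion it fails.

Fails: length, GC content.

Base counts: A=1, T=2, G=13, C=7 (length 23).
GC clamp: 3' end CAG has 2 G/C ✓
length: length 23, outside 21–22 ✗
Tm: Tm = 64.9 + 41·(20 − 16.4)/23 = 71.3°C ✓
GC content: GC 20/23 = 87.0%, outside 39.4–60.9% ✗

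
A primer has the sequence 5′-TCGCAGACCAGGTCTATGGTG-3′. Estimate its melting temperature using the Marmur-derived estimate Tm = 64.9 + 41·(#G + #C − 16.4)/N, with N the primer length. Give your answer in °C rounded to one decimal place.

Base counts: A=4, T=5, G=7, C=5; G+C = 12, N = 21.
Tm = 64.9 + 41·(12 − 16.4)/21 = 64.9 + -180.40/21 = 56.3°C.

56.3°C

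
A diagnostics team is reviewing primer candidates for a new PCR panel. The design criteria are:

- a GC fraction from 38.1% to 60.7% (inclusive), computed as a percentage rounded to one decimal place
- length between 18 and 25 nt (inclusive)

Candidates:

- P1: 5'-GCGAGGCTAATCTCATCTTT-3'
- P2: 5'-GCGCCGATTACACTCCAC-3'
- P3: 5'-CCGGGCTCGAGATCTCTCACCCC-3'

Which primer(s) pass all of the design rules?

P1 only.

P1 (20 nt, A=4 T=7 G=4 C=5): GC 9/20 = 45.0% ✓; length 20 ✓ — passes.
P2 (18 nt, A=4 T=3 G=3 C=8): GC 11/18 = 61.1%, outside 38.1–60.7% ✗; length 18 ✓ — fails.
P3 (23 nt, A=3 T=4 G=5 C=11): GC 16/23 = 69.6%, outside 38.1–60.7% ✗; length 23 ✓ — fails.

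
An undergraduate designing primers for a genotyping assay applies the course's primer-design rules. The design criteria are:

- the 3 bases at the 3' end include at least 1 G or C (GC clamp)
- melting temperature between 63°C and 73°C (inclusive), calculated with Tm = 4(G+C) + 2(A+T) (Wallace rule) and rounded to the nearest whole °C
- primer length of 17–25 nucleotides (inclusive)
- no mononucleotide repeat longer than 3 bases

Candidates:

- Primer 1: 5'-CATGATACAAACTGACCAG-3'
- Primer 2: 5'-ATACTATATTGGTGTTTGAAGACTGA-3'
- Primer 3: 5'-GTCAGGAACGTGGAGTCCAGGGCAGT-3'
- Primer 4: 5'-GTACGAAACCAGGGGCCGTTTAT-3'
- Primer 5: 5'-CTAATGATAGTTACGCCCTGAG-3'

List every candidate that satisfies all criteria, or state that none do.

Primer 5 only.

Primer 1 (19 nt, A=8 T=3 G=3 C=5): 3' end CAG has 2 G/C ✓; Tm = 2·11 + 4·8 = 54°C, outside 63–73°C ✗; length 19 ✓; longest run = 3 ✓ — fails.
Primer 2 (26 nt, A=8 T=10 G=6 C=2): 3' end TGA has 1 G/C ✓; Tm = 2·18 + 4·8 = 68°C ✓; length 26, outside 17–25 ✗; longest run = 3 ✓ — fails.
Primer 3 (26 nt, A=6 T=4 G=11 C=5): 3' end AGT has 1 G/C ✓; Tm = 2·10 + 4·16 = 84°C, outside 63–73°C ✗; length 26, outside 17–25 ✗; longest run = 3 ✓ — fails.
Primer 4 (23 nt, A=6 T=5 G=7 C=5): 3' end TAT has 0 G/C, need ≥1 ✗; Tm = 2·11 + 4·12 = 70°C ✓; length 23 ✓; longest run = 4, exceeds 3 ✗ — fails.
Primer 5 (22 nt, A=6 T=6 G=5 C=5): 3' end GAG has 2 G/C ✓; Tm = 2·12 + 4·10 = 64°C ✓; length 22 ✓; longest run = 3 ✓ — passes.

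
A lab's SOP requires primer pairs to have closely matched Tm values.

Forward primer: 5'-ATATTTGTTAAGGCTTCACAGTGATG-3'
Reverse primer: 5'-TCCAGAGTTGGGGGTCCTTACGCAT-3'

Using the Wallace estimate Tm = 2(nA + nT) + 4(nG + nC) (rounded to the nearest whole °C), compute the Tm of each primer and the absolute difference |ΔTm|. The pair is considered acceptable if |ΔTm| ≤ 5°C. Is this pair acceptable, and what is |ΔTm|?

|ΔTm| = 8°C; the pair is not acceptable.

Forward: A=7 T=10 G=6 C=3 → Tm = 2·17 + 4·9 = 70°C.
Reverse: A=4 T=7 G=8 C=6 → Tm = 2·11 + 4·14 = 78°C.
|ΔTm| = |70 − 78| = 8°C, > 5°C.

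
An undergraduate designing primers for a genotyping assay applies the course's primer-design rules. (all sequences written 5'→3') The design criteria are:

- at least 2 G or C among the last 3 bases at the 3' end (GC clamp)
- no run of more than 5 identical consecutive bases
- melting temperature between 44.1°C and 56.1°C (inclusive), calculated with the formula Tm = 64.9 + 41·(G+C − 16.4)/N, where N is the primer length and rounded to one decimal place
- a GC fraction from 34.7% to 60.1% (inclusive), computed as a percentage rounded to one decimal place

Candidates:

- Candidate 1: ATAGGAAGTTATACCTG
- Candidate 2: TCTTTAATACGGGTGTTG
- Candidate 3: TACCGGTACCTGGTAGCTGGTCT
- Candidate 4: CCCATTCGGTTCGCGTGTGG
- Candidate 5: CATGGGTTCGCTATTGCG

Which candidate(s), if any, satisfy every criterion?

Candidate 1 (17 nt, A=6 T=5 G=4 C=2): 3' end CTG has 2 G/C ✓; longest run = 2 ✓; Tm = 64.9 + 41·(6 − 16.4)/17 = 39.8°C, outside 44.1–56.1°C ✗; GC 6/17 = 35.3% ✓ — fails.
Candidate 2 (18 nt, A=3 T=8 G=5 C=2): 3' end TTG has 1 G/C, need ≥2 ✗; longest run = 3 ✓; Tm = 64.9 + 41·(7 − 16.4)/18 = 43.5°C, outside 44.1–56.1°C ✗; GC 7/18 = 38.9% ✓ — fails.
Candidate 3 (23 nt, A=3 T=7 G=7 C=6): 3' end TCT has 1 G/C, need ≥2 ✗; longest run = 2 ✓; Tm = 64.9 + 41·(13 − 16.4)/23 = 58.8°C, outside 44.1–56.1°C ✗; GC 13/23 = 56.5% ✓ — fails.
Candidate 4 (20 nt, A=1 T=6 G=7 C=6): 3' end TGG has 2 G/C ✓; longest run = 3 ✓; Tm = 64.9 + 41·(13 − 16.4)/20 = 57.9°C, outside 44.1–56.1°C ✗; GC 13/20 = 65.0%, outside 34.7–60.1% ✗ — fails.
Candidate 5 (18 nt, A=2 T=6 G=6 C=4): 3' end GCG has 3 G/C ✓; longest run = 3 ✓; Tm = 64.9 + 41·(10 − 16.4)/18 = 50.3°C ✓; GC 10/18 = 55.6% ✓ — passes.

Candidate 5 only.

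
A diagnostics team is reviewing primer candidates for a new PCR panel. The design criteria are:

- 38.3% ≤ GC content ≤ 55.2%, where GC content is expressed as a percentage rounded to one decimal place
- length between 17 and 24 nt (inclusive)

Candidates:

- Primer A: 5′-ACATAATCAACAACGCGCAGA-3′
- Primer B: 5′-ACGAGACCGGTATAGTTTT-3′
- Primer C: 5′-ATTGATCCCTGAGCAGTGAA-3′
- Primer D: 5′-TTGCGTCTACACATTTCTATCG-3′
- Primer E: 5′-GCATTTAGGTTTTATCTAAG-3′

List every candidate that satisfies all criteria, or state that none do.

Primer A, Primer B, Primer C and Primer D.

Primer A (21 nt, A=10 T=2 G=3 C=6): GC 9/21 = 42.9% ✓; length 21 ✓ — passes.
Primer B (19 nt, A=5 T=6 G=5 C=3): GC 8/19 = 42.1% ✓; length 19 ✓ — passes.
Primer C (20 nt, A=6 T=5 G=5 C=4): GC 9/20 = 45.0% ✓; length 20 ✓ — passes.
Primer D (22 nt, A=4 T=9 G=3 C=6): GC 9/22 = 40.9% ✓; length 22 ✓ — passes.
Primer E (20 nt, A=5 T=9 G=4 C=2): GC 6/20 = 30.0%, outside 38.3–55.2% ✗; length 20 ✓ — fails.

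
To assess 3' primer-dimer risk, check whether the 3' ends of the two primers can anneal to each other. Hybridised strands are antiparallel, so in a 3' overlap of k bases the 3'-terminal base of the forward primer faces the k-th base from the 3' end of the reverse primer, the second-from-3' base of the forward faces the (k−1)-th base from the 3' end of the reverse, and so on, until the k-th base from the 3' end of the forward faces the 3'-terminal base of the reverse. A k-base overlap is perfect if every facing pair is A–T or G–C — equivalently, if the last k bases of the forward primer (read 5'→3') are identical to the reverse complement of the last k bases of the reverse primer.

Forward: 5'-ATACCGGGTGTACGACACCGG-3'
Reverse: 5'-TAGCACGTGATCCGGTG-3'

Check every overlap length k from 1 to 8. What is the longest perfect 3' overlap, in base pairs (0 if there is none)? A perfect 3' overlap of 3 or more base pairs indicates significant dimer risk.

Longest perfect overlap: 6 complementary base pairs; significant dimer risk (threshold 3).

Last 8 bases (5'→3') — forward …GACACCGG, reverse …ATCCGGTG.
Reverse complement of the reverse primer's last 8 bases: CACCGGAT; its first k bases are the reverse complement of the reverse primer's last k bases, so a perfect k-base overlap needs the forward primer's last k bases to equal them.
Comparing (forward last k vs required): k=1: G vs C ✗; k=2: GG vs CA ✗; k=3: CGG vs CAC ✗; k=4: CCGG vs CACC ✗; k=5: ACCGG vs CACCG ✗; k=6: CACCGG vs CACCGG ✓; k=7: ACACCGG vs CACCGGA ✗; k=8: GACACCGG vs CACCGGAT ✗.
Only k = 6 is perfect, so the longest perfect 3' overlap is 6.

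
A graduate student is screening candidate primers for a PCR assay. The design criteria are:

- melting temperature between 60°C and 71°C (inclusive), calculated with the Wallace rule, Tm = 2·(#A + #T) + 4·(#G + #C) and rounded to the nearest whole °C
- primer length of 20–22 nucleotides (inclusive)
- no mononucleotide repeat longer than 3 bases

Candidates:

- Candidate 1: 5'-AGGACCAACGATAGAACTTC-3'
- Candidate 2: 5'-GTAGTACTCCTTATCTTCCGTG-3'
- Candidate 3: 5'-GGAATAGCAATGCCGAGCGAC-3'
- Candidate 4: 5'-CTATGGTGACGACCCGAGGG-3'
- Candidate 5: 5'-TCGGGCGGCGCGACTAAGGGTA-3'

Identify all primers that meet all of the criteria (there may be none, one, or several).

Candidate 1 (20 nt, A=8 T=3 G=4 C=5): Tm = 2·11 + 4·9 = 58°C, outside 60–71°C ✗; length 20 ✓; longest run = 2 ✓ — fails.
Candidate 2 (22 nt, A=3 T=9 G=4 C=6): Tm = 2·12 + 4·10 = 64°C ✓; length 22 ✓; longest run = 2 ✓ — passes.
Candidate 3 (21 nt, A=7 T=2 G=7 C=5): Tm = 2·9 + 4·12 = 66°C ✓; length 21 ✓; longest run = 2 ✓ — passes.
Candidate 4 (20 nt, A=4 T=3 G=8 C=5): Tm = 2·7 + 4·13 = 66°C ✓; length 20 ✓; longest run = 3 ✓ — passes.
Candidate 5 (22 nt, A=4 T=3 G=10 C=5): Tm = 2·7 + 4·15 = 74°C, outside 60–71°C ✗; length 22 ✓; longest run = 3 ✓ — fails.

Candidate 2, Candidate 3 and Candidate 4.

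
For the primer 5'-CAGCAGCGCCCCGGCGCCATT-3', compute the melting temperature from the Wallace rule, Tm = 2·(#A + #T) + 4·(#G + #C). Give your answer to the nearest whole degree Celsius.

74°C

Base counts: A=3, T=2, G=6, C=10 (length 21).
Tm = 2·(3+2) + 4·(6+10) = 2·5 + 4·16 = 10 + 64 = 74°C.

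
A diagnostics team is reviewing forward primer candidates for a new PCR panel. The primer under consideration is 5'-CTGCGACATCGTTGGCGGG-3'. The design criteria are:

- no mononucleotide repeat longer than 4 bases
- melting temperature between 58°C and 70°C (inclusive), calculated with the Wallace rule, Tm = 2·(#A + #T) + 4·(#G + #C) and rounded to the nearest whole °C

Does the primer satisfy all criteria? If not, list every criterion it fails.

Base counts: A=2, T=4, G=8, C=5 (length 19).
homopolymer run: longest run = 3 ✓
Tm: Tm = 2·6 + 4·13 = 64°C ✓

Meets all criteria.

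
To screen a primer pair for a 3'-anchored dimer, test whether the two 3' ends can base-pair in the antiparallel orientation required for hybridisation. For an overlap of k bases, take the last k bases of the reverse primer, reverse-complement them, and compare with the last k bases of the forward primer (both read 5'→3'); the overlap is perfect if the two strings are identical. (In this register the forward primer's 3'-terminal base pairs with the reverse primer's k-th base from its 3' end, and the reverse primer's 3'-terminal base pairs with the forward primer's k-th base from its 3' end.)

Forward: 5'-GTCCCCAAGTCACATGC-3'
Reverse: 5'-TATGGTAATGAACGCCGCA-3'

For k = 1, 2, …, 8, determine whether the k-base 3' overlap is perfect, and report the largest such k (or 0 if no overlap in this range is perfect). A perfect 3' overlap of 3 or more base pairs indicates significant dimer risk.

Longest perfect overlap: 3 complementary base pairs; significant dimer risk (threshold 3).

Last 8 bases (5'→3') — forward …TCACATGC, reverse …ACGCCGCA.
Reverse complement of the reverse primer's last 8 bases: TGCGGCGT; its first k bases are the reverse complement of the reverse primer's last k bases, so a perfect k-base overlap needs the forward primer's last k bases to equal them.
Comparing (forward last k vs required): k=1: C vs T ✗; k=2: GC vs TG ✗; k=3: TGC vs TGC ✓; k=4: ATGC vs TGCG ✗; k=5: CATGC vs TGCGG ✗; k=6: ACATGC vs TGCGGC ✗; k=7: CACATGC vs TGCGGCG ✗; k=8: TCACATGC vs TGCGGCGT ✗.
Only k = 3 is perfect, so the longest perfect 3' overlap is 3.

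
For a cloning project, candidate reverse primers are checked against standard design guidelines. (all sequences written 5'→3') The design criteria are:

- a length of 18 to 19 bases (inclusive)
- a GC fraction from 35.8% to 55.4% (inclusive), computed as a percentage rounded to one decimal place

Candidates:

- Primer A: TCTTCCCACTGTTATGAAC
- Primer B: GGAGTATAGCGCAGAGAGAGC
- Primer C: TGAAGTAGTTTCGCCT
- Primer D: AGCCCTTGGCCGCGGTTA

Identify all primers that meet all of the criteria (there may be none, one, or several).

Primer A (19 nt, A=4 T=7 G=2 C=6): length 19 ✓; GC 8/19 = 42.1% ✓ — passes.
Primer B (21 nt, A=7 T=2 G=9 C=3): length 21, outside 18–19 ✗; GC 12/21 = 57.1%, outside 35.8–55.4% ✗ — fails.
Primer C (16 nt, A=3 T=6 G=4 C=3): length 16, outside 18–19 ✗; GC 7/16 = 43.8% ✓ — fails.
Primer D (18 nt, A=2 T=4 G=6 C=6): length 18 ✓; GC 12/18 = 66.7%, outside 35.8–55.4% ✗ — fails.

Primer A only.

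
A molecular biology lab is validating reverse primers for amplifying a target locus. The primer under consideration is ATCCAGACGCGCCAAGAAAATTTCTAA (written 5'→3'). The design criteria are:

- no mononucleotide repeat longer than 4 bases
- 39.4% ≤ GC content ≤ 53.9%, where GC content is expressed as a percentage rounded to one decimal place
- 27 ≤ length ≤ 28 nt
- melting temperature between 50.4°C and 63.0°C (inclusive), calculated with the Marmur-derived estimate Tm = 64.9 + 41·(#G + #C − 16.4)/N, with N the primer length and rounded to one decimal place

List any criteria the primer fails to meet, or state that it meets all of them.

Base counts: A=11, T=5, G=4, C=7 (length 27).
homopolymer run: longest run = 4 ✓
GC content: GC 11/27 = 40.7% ✓
length: length 27 ✓
Tm: Tm = 64.9 + 41·(11 − 16.4)/27 = 56.7°C ✓

Meets all criteria.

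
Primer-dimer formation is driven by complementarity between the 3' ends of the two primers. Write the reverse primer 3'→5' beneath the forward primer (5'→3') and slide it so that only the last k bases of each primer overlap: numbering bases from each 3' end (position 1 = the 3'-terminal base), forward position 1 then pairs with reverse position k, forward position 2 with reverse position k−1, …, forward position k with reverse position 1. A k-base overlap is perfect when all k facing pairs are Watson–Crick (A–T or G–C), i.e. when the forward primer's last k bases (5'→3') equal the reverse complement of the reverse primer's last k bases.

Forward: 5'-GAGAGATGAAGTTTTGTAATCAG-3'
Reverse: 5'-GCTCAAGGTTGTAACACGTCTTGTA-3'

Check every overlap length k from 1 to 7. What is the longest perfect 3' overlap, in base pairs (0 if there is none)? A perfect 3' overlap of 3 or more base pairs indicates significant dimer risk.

Longest perfect overlap: 0 complementary base pairs; below the dimer-risk threshold (threshold 3).

Last 7 bases (5'→3') — forward …TAATCAG, reverse …TCTTGTA.
Reverse complement of the reverse primer's last 7 bases: TACAAGA; its first k bases are the reverse complement of the reverse primer's last k bases, so a perfect k-base overlap needs the forward primer's last k bases to equal them.
Comparing (forward last k vs required): k=1: G vs T ✗; k=2: AG vs TA ✗; k=3: CAG vs TAC ✗; k=4: TCAG vs TACA ✗; k=5: ATCAG vs TACAA ✗; k=6: AATCAG vs TACAAG ✗; k=7: TAATCAG vs TACAAGA ✗.
No overlap length from 1 to 7 is perfect, so the longest perfect 3' overlap is 0.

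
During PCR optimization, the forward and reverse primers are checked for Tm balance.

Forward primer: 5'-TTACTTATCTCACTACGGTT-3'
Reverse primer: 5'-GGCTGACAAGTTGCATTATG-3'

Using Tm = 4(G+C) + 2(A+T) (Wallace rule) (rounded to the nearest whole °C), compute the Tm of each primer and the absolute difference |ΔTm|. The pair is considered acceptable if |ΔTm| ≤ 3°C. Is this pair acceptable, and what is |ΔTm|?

Forward: A=4 T=9 G=2 C=5 → Tm = 2·13 + 4·7 = 54°C.
Reverse: A=5 T=6 G=6 C=3 → Tm = 2·11 + 4·9 = 58°C.
|ΔTm| = |54 − 58| = 4°C, > 3°C.

|ΔTm| = 4°C; the pair is not acceptable.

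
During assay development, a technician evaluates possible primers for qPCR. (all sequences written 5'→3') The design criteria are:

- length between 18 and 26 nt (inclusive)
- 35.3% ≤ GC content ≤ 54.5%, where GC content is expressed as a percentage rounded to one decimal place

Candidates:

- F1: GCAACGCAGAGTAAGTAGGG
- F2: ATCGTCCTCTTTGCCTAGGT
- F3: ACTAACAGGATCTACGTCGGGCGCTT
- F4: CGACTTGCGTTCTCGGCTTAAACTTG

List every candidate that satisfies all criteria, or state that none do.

F2, F3 and F4.

F1 (20 nt, A=7 T=2 G=8 C=3): length 20 ✓; GC 11/20 = 55.0%, outside 35.3–54.5% ✗ — fails.
F2 (20 nt, A=2 T=8 G=4 C=6): length 20 ✓; GC 10/20 = 50.0% ✓ — passes.
F3 (26 nt, A=6 T=6 G=7 C=7): length 26 ✓; GC 14/26 = 53.8% ✓ — passes.
F4 (26 nt, A=4 T=9 G=6 C=7): length 26 ✓; GC 13/26 = 50.0% ✓ — passes.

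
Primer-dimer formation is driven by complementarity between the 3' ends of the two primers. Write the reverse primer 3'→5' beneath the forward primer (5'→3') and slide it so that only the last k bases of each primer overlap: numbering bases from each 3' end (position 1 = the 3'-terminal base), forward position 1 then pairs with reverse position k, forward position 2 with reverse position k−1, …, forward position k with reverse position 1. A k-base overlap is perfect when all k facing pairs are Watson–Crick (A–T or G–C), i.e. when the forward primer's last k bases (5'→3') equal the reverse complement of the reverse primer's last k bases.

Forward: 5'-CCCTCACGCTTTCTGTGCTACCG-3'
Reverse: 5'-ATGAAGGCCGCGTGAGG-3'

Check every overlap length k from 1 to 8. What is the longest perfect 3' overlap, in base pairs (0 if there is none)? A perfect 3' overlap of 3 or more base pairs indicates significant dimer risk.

Longest perfect overlap: 0 complementary base pairs; below the dimer-risk threshold (threshold 3).

Last 8 bases (5'→3') — forward …TGCTACCG, reverse …GCGTGAGG.
Reverse complement of the reverse primer's last 8 bases: CCTCACGC; its first k bases are the reverse complement of the reverse primer's last k bases, so a perfect k-base overlap needs the forward primer's last k bases to equal them.
Comparing (forward last k vs required): k=1: G vs C ✗; k=2: CG vs CC ✗; k=3: CCG vs CCT ✗; k=4: ACCG vs CCTC ✗; k=5: TACCG vs CCTCA ✗; k=6: CTACCG vs CCTCAC ✗; k=7: GCTACCG vs CCTCACG ✗; k=8: TGCTACCG vs CCTCACGC ✗.
No overlap length from 1 to 8 is perfect, so the longest perfect 3' overlap is 0.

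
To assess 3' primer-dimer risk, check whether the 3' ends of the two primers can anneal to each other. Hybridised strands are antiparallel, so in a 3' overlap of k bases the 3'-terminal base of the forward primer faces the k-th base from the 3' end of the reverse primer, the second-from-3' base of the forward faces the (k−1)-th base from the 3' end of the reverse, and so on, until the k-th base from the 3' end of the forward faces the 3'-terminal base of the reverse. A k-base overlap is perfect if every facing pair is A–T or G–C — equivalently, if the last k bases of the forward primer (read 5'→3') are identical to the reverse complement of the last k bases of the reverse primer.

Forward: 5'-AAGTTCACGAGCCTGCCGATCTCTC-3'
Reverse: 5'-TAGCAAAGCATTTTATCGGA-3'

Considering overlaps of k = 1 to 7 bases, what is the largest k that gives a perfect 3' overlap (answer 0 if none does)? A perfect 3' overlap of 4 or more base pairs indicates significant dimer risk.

Longest perfect overlap: 2 complementary base pairs; below the dimer-risk threshold (threshold 4).

Last 7 bases (5'→3') — forward …ATCTCTC, reverse …TATCGGA.
Reverse complement of the reverse primer's last 7 bases: TCCGATA; its first k bases are the reverse complement of the reverse primer's last k bases, so a perfect k-base overlap needs the forward primer's last k bases to equal them.
Comparing (forward last k vs required): k=1: C vs T ✗; k=2: TC vs TC ✓; k=3: CTC vs TCC ✗; k=4: TCTC vs TCCG ✗; k=5: CTCTC vs TCCGA ✗; k=6: TCTCTC vs TCCGAT ✗; k=7: ATCTCTC vs TCCGATA ✗.
Only k = 2 is perfect, so the longest perfect 3' overlap is 2.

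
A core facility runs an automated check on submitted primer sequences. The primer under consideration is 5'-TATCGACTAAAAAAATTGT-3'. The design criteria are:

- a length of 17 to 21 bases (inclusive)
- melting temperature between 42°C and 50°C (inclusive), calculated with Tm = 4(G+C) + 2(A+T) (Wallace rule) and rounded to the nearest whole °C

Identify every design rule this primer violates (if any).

Meets all criteria.

Base counts: A=9, T=6, G=2, C=2 (length 19).
length: length 19 ✓
Tm: Tm = 2·15 + 4·4 = 46°C ✓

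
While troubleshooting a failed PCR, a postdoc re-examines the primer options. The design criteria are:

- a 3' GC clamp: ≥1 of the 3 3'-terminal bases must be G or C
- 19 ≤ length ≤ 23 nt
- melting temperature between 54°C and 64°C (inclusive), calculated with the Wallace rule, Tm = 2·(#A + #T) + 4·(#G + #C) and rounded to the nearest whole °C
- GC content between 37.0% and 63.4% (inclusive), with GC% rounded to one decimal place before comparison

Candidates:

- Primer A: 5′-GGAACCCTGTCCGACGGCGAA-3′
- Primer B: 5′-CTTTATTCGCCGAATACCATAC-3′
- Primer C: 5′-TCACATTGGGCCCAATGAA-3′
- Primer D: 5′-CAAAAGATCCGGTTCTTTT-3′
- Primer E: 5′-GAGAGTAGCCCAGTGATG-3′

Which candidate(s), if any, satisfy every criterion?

Primer B and Primer C.

Primer A (21 nt, A=5 T=2 G=7 C=7): 3' end GAA has 1 G/C ✓; length 21 ✓; Tm = 2·7 + 4·14 = 70°C, outside 54–64°C ✗; GC 14/21 = 66.7%, outside 37.0–63.4% ✗ — fails.
Primer B (22 nt, A=6 T=7 G=2 C=7): 3' end TAC has 1 G/C ✓; length 22 ✓; Tm = 2·13 + 4·9 = 62°C ✓; GC 9/22 = 40.9% ✓ — passes.
Primer C (19 nt, A=6 T=4 G=4 C=5): 3' end GAA has 1 G/C ✓; length 19 ✓; Tm = 2·10 + 4·9 = 56°C ✓; GC 9/19 = 47.4% ✓ — passes.
Primer D (19 nt, A=5 T=7 G=3 C=4): 3' end TTT has 0 G/C, need ≥1 ✗; length 19 ✓; Tm = 2·12 + 4·7 = 52°C, outside 54–64°C ✗; GC 7/19 = 36.8%, outside 37.0–63.4% ✗ — fails.
Primer E (18 nt, A=5 T=3 G=7 C=3): 3' end ATG has 1 G/C ✓; length 18, outside 19–23 ✗; Tm = 2·8 + 4·10 = 56°C ✓; GC 10/18 = 55.6% ✓ — fails.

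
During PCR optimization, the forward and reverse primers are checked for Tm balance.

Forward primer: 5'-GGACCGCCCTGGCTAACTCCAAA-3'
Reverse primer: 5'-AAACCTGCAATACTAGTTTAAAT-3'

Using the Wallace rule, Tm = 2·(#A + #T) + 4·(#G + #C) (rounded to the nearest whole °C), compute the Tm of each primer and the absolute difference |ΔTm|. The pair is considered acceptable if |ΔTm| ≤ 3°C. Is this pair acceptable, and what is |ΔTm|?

Forward: A=6 T=3 G=5 C=9 → Tm = 2·9 + 4·14 = 74°C.
Reverse: A=10 T=7 G=2 C=4 → Tm = 2·17 + 4·6 = 58°C.
|ΔTm| = |74 − 58| = 16°C, > 3°C.

|ΔTm| = 16°C; the pair is not acceptable.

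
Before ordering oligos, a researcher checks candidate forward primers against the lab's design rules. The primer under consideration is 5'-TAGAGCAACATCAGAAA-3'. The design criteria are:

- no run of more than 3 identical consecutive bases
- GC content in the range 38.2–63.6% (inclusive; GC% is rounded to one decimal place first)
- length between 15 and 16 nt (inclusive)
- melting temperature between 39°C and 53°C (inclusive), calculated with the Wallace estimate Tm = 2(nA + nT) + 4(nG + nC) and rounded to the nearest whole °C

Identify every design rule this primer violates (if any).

Base counts: A=9, T=2, G=3, C=3 (length 17).
homopolymer run: longest run = 3 ✓
GC content: GC 6/17 = 35.3%, outside 38.2–63.6% ✗
length: length 17, outside 15–16 ✗
Tm: Tm = 2·11 + 4·6 = 46°C ✓

Fails: GC content, length.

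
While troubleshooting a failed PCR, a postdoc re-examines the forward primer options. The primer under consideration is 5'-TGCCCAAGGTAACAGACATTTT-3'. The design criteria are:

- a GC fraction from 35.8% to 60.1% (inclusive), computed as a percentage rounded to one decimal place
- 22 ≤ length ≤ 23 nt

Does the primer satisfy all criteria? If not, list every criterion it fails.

Meets all criteria.

Base counts: A=7, T=6, G=4, C=5 (length 22).
GC content: GC 9/22 = 40.9% ✓
length: length 22 ✓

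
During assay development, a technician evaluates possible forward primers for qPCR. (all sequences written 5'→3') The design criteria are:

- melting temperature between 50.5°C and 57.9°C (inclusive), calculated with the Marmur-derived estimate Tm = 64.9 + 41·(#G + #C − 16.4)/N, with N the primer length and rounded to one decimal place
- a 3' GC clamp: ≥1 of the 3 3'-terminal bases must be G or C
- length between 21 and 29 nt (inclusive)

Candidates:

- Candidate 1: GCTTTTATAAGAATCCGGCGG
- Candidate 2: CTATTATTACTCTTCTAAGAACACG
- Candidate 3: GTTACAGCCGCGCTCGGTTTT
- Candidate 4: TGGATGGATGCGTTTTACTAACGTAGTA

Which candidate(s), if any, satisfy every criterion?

Candidate 1 (21 nt, A=5 T=6 G=6 C=4): Tm = 64.9 + 41·(10 − 16.4)/21 = 52.4°C ✓; 3' end CGG has 3 G/C ✓; length 21 ✓ — passes.
Candidate 2 (25 nt, A=8 T=9 G=2 C=6): Tm = 64.9 + 41·(8 − 16.4)/25 = 51.1°C ✓; 3' end ACG has 2 G/C ✓; length 25 ✓ — passes.
Candidate 3 (21 nt, A=2 T=7 G=6 C=6): Tm = 64.9 + 41·(12 − 16.4)/21 = 56.3°C ✓; 3' end TTT has 0 G/C, need ≥1 ✗; length 21 ✓ — fails.
Candidate 4 (28 nt, A=7 T=10 G=8 C=3): Tm = 64.9 + 41·(11 − 16.4)/28 = 57.0°C ✓; 3' end GTA has 1 G/C ✓; length 28 ✓ — passes.

Candidate 1, Candidate 2 and Candidate 4.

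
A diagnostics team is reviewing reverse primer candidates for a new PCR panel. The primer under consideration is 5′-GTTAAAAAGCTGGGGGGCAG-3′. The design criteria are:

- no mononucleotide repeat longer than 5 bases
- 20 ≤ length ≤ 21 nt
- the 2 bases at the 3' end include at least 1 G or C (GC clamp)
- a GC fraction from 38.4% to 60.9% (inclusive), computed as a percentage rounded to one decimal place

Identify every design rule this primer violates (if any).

Base counts: A=6, T=3, G=9, C=2 (length 20).
homopolymer run: longest run = 6, exceeds 5 ✗
length: length 20 ✓
GC clamp: 3' end AG has 1 G/C ✓
GC content: GC 11/20 = 55.0% ✓

Fails: homopolymer run.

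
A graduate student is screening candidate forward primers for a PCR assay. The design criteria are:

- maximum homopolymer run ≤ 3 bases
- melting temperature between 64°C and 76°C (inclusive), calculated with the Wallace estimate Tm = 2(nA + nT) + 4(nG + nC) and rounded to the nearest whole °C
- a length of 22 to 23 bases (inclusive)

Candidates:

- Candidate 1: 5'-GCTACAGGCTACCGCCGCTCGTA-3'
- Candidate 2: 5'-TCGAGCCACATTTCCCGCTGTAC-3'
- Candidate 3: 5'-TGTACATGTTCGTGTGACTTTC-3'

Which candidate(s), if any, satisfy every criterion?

Candidate 1 (23 nt, A=4 T=4 G=6 C=9): longest run = 2 ✓; Tm = 2·8 + 4·15 = 76°C ✓; length 23 ✓ — passes.
Candidate 2 (23 nt, A=4 T=6 G=4 C=9): longest run = 3 ✓; Tm = 2·10 + 4·13 = 72°C ✓; length 23 ✓ — passes.
Candidate 3 (22 nt, A=3 T=10 G=5 C=4): longest run = 3 ✓; Tm = 2·13 + 4·9 = 62°C, outside 64–76°C ✗; length 22 ✓ — fails.

Candidate 1 and Candidate 2.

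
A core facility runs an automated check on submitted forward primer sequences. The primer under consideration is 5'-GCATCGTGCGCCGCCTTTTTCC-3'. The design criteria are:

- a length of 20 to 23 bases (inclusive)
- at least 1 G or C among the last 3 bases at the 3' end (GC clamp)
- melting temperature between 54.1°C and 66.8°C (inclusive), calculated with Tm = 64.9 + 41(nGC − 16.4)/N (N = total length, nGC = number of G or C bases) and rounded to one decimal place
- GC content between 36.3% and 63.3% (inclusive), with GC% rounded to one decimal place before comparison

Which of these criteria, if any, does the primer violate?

Base counts: A=1, T=7, G=5, C=9 (length 22).
length: length 22 ✓
GC clamp: 3' end TCC has 2 G/C ✓
Tm: Tm = 64.9 + 41·(14 − 16.4)/22 = 60.4°C ✓
GC content: GC 14/22 = 63.6%, outside 36.3–63.3% ✗

Fails: GC content.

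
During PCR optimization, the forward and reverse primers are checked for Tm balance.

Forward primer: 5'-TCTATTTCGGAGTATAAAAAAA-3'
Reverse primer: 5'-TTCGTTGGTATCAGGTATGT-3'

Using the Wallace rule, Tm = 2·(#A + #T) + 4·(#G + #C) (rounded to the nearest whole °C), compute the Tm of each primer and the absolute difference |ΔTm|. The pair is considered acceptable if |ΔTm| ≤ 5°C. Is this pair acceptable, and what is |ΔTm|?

Forward: A=10 T=7 G=3 C=2 → Tm = 2·17 + 4·5 = 54°C.
Reverse: A=3 T=9 G=6 C=2 → Tm = 2·12 + 4·8 = 56°C.
|ΔTm| = |54 − 56| = 2°C, ≤ 5°C.

|ΔTm| = 2°C; the pair is acceptable.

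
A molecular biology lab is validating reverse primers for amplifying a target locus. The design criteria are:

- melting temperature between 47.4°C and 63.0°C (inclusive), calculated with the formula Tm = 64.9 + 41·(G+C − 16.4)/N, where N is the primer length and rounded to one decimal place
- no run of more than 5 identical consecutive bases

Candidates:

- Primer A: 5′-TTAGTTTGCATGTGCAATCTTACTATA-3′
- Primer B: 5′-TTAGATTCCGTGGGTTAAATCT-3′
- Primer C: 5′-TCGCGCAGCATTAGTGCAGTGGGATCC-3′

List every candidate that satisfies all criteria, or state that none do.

Primer A (27 nt, A=7 T=12 G=4 C=4): Tm = 64.9 + 41·(8 − 16.4)/27 = 52.1°C ✓; longest run = 3 ✓ — passes.
Primer B (22 nt, A=5 T=9 G=5 C=3): Tm = 64.9 + 41·(8 − 16.4)/22 = 49.2°C ✓; longest run = 3 ✓ — passes.
Primer C (27 nt, A=5 T=6 G=9 C=7): Tm = 64.9 + 41·(16 − 16.4)/27 = 64.3°C, outside 47.4–63.0°C ✗; longest run = 3 ✓ — fails.

Primer A and Primer B.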